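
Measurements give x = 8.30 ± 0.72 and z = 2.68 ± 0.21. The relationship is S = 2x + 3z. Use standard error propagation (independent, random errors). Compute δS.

1.57

For a sum/difference, combine absolute errors in quadrature:
  (2·δx)² = 2.07;  (3·δz)² = 0.397
δS = √(2.47) = 1.57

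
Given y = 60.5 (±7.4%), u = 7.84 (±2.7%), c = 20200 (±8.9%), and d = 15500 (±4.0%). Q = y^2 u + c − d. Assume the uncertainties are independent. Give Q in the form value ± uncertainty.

33400 ± 4720

Let p = y^2·u = 28700. δp/p = √((2·δy/y)² + (1·δu/u)²) = √(0.0219 + 0.000729) = 0.150, so δp = 4320.
Q = p + c − d: δQ = √(δp² + δc² + δd²) = √(1.86e+07 + 3.23e+06 + 3.84e+05) = 4720
Q = 33400.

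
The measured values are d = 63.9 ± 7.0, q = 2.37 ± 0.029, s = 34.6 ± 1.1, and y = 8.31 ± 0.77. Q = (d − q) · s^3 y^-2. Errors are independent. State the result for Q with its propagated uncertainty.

Let u = d − q = 61.5. δu = √(δd² + δq²) = √(49.0 + 0.000841) = 7.00, so δu/u = 0.114.
Q is then a monomial in u, s, y:
δQ/Q = √((δu/u)² + (3·δs/s)² + (-2·δy/y)²) = √(0.0129 + 0.00910 + 0.0343) = 0.237
Q = 36900, so δQ = 0.237 × 36900 = 8760.

36900 ± 8760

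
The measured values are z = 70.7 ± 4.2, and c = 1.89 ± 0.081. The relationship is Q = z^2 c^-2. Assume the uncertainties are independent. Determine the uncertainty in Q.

Each factor contributes (exponent × relative error)² to (δQ/Q)²:
  (2·δz/z)² = (2×0.0594)² = 0.0141;  (-2·δc/c)² = (-2×0.0429)² = 0.00735
δQ/Q = √(0.0215) = 0.147
Q = 1400, so δQ = 0.147 × 1400 = 205.

205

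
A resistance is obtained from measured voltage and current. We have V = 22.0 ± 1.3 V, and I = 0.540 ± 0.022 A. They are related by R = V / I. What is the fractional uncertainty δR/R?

0.0718

Since R is a product/quotient, work with relative uncertainties:
  (1·δV/V)² = (1×0.0591)² = 0.00349;  (-1·δI/I)² = (-1×0.0407)² = 0.00166
δR/R = √(0.00515) = 0.0718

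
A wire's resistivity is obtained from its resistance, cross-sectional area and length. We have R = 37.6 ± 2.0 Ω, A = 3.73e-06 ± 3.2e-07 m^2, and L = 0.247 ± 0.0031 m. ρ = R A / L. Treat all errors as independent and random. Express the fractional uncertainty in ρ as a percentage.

Since ρ is a product/quotient, work with relative uncertainties:
  (1·δR/R)² = (1×0.0532)² = 0.00283;  (1·δA/A)² = (1×0.0858)² = 0.00736;  (-1·δL/L)² = (-1×0.0126)² = 0.000158
δρ/ρ = √(0.0103) = 0.102

10.2%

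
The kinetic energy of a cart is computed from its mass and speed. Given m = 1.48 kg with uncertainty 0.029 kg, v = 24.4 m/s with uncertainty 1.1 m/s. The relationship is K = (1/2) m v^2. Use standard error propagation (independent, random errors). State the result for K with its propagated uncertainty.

441 ± 40.7 J

Since K is a product/quotient, work with relative uncertainties:
  (1·δm/m)² = (1×0.0196)² = 0.000384;  (2·δv/v)² = (2×0.0451)² = 0.00813
δK/K = √(0.00851) = 0.0923
K = 441 J, so δK = 0.0923 × 441 = 40.7 J.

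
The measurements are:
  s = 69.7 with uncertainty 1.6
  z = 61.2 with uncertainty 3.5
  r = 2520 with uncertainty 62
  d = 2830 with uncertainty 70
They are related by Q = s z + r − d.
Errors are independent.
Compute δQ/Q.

0.0705

Let p = s·z = 4270. δp/p = √((1·δs/s)² + (1·δz/z)²) = √(0.000527 + 0.00327) = 0.0616, so δp = 263.
Q = p + r − d: δQ = √(δp² + δr² + δd²) = √(69100 + 3840 + 4900) = 279
Q = 3960, so δQ/Q = 279/3960 = 0.0705.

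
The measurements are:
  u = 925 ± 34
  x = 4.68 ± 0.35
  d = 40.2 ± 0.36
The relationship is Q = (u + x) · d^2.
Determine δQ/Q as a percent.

Let w = u + x = 930. δw = √(δu² + δx²) = √(1160 + 0.122) = 34.0, so δw/w = 0.0366.
Q is then a monomial in w, d:
δQ/Q = √((δw/w)² + (2·δd/d)²) = √(0.00134 + 0.000321) = 0.0407

4.07%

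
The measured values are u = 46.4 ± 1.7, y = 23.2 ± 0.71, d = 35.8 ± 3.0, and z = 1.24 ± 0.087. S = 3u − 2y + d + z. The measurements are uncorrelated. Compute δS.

6.09

Absolute uncertainties add in quadrature for a linear combination:
  (3·δu)² = 26.0;  (2·δy)² = 2.02;  (δd)² = 9.00;  (δz)² = 0.00757
δS = √(37.0) = 6.09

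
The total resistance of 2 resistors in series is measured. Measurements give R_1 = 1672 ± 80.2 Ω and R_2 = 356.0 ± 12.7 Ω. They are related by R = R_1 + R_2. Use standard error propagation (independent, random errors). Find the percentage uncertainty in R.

Each term contributes (cᵢ δxᵢ)² to (δR)²:
  (δR_1)² = 6430;  (δR_2)² = 161
δR = √(6590) = 81.2 Ω
R = 2028 Ω, so δR/R = 81.2/2028 = 0.0400.

4.00%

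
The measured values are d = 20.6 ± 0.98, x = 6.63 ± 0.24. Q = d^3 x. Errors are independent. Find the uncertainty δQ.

Q is a product of powers, so relative uncertainties combine in quadrature:
  (3·δd/d)² = (3×0.0476)² = 0.0204;  (1·δx/x)² = (1×0.0362)² = 0.00131
δQ/Q = √(0.0217) = 0.147
Q = 58000, so δQ = 0.147 × 58000 = 8530.

8530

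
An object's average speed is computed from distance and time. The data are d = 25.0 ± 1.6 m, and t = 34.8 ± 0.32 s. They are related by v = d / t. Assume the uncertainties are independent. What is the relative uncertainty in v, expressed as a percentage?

6.47%

Since v is a product/quotient, work with relative uncertainties:
  (1·δd/d)² = (1×0.0640)² = 0.00410;  (-1·δt/t)² = (-1×0.00920)² = 8.46e-05
δv/v = √(0.00418) = 0.0647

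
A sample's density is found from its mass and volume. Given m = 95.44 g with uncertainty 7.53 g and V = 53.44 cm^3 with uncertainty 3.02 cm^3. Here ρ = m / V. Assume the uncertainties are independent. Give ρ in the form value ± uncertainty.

Products/powers → add relative errors in quadrature, weighted by exponent:
  (1·δm/m)² = (1×0.0789)² = 0.00622;  (-1·δV/V)² = (-1×0.0565)² = 0.00319
δρ/ρ = √(0.00942) = 0.0970
ρ = 1.786 g/cm^3, so δρ = 0.0970 × 1.786 = 0.173 g/cm^3.

1.786 ± 0.173 g/cm^3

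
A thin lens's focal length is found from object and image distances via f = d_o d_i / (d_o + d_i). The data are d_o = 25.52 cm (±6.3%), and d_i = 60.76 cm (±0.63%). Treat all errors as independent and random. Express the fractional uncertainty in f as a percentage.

4.44%

∂f/∂d_o = (d_i/(d_o+d_i))² = 0.496;  ∂f/∂d_i = (d_o/(d_o+d_i))² = 0.0875
δf = √((∂f/∂d_o · δd_o)² + (∂f/∂d_i · δd_i)²) = √(0.636 + 0.00112) = 0.798 cm
f = 17.97 cm, so δf/f = 0.798/17.97 = 0.0444.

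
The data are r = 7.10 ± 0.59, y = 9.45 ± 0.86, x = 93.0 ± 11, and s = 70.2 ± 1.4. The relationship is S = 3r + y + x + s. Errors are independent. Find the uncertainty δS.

11.3

For a sum/difference, combine absolute errors in quadrature:
  (3·δr)² = 3.13;  (δy)² = 0.740;  (δx)² = 121;  (δs)² = 1.96
δS = √(127) = 11.3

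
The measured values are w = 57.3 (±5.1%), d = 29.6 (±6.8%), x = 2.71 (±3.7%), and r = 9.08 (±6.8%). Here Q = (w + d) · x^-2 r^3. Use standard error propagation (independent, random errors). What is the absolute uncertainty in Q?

Let u = w + d = 86.9. δu = √(δw² + δd²) = √(8.54 + 4.05) = 3.55, so δu/u = 0.0408.
Q is then a monomial in u, x, r:
δQ/Q = √((δu/u)² + (-2·δx/x)² + (3·δr/r)²) = √(0.00167 + 0.00548 + 0.0416) = 0.221
Q = 8860, so δQ = 0.221 × 8860 = 1960.

1960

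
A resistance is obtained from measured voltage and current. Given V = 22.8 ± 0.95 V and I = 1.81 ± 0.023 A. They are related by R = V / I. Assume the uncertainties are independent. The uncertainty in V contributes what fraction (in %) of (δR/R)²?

(δR/R)² = (1·δV/V)² + (-1·δI/I)²
  V term: (1×0.0417)² = 0.00174
  I term: (-1×0.0127)² = 0.000161
Total = 0.00190. Share from V = 0.00174/0.00190 = 0.915.

91.5%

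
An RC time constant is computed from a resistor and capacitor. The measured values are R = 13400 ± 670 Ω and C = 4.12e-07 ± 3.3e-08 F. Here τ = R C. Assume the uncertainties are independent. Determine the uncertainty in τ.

0.000521 s

Products/powers → add relative errors in quadrature, weighted by exponent:
  (1·δR/R)² = (1×0.0500)² = 0.00250;  (1·δC/C)² = (1×0.0801)² = 0.00642
δτ/τ = √(0.00892) = 0.0944
τ = 0.00552 s, so δτ = 0.0944 × 0.00552 = 0.000521 s.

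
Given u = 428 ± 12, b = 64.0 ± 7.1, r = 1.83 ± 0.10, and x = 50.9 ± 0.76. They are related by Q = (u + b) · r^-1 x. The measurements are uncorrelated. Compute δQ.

Let w = u + b = 492. δw = √(δu² + δb²) = √(144 + 50.4) = 13.9, so δw/w = 0.0283.
Q is then a monomial in w, r, x:
δQ/Q = √((δw/w)² + (-1·δr/r)² + (1·δx/x)²) = √(0.000803 + 0.00299 + 0.000223) = 0.0633
Q = 13700, so δQ = 0.0633 × 13700 = 867.

867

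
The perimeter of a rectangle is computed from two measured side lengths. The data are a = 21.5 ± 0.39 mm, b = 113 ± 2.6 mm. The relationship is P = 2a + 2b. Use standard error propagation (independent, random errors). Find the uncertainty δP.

P is a linear combination, so absolute uncertainties add in quadrature:
  (2·δa)² = 0.608;  (2·δb)² = 27.0
δP = √(27.6) = 5.26 mm

5.26 mm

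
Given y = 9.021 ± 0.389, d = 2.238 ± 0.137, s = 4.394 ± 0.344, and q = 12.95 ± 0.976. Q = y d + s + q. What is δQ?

Let p = y·d = 20.19. δp/p = √((1·δy/y)² + (1·δd/d)²) = √(0.00186 + 0.00375) = 0.0749, so δp = 1.51.
Q = p + s + q: δQ = √(δp² + δs² + δq²) = √(2.29 + 0.118 + 0.953) = 1.83

1.83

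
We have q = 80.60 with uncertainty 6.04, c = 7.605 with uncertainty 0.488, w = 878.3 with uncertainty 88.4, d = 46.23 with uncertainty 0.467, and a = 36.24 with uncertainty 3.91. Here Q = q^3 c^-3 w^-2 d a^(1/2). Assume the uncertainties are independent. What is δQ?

Since Q is a product/quotient, work with relative uncertainties:
  (3·δq/q)² = (3×0.0749)² = 0.0505;  (-3·δc/c)² = (-3×0.0642)² = 0.0371;  (-2·δw/w)² = (-2×0.101)² = 0.0405;  (1·δd/d)² = (1×0.0101)² = 0.000102;  (½·δa/a)² = (0.5×0.108)² = 0.00291
δQ/Q = √(0.131) = 0.362
Q = 0.4295, so δQ = 0.362 × 0.4295 = 0.156.

0.156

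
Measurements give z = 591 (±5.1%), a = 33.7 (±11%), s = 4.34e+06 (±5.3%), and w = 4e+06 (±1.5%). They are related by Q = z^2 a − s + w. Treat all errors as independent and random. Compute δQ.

Let p = z^2·a = 1.18e+07. δp/p = √((2·δz/z)² + (1·δa/a)²) = √(0.0104 + 0.0121) = 0.150, so δp = 1.77e+06.
Q = p − s + w: δQ = √(δp² + δs² + δw²) = √(3.12e+12 + 5.29e+10 + 3.6e+09) = 1.78e+06

1.78e+06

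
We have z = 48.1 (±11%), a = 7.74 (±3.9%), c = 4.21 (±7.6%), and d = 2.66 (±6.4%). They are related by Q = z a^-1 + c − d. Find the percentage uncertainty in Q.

10.4%

Let p = z·a^-1 = 6.21. δp/p = √((1·δz/z)² + (-1·δa/a)²) = √(0.0121 + 0.00152) = 0.117, so δp = 0.725.
Q = p + c − d: δQ = √(δp² + δc² + δd²) = √(0.526 + 0.102 + 0.0290) = 0.811
Q = 7.76, so δQ/Q = 0.811/7.76 = 0.104.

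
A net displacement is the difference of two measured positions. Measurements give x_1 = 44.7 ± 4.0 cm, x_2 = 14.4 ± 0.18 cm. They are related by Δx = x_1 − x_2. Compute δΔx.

Δx is a linear combination, so absolute uncertainties add in quadrature:
  (δx_1)² = 16.0;  (δx_2)² = 0.0324
δΔx = √(16.0) = 4.00 cm

4.00 cm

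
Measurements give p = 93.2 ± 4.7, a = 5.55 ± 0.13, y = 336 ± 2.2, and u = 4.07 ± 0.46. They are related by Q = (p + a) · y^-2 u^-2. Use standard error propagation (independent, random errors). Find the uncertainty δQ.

1.22e-05

Let w = p + a = 98.8. δw = √(δp² + δa²) = √(22.1 + 0.0169) = 4.70, so δw/w = 0.0476.
Q is then a monomial in w, y, u:
δQ/Q = √((δw/w)² + (-2·δy/y)² + (-2·δu/u)²) = √(0.00227 + 0.000171 + 0.0511) = 0.231
Q = 5.28e-05, so δQ = 0.231 × 5.28e-05 = 1.22e-05.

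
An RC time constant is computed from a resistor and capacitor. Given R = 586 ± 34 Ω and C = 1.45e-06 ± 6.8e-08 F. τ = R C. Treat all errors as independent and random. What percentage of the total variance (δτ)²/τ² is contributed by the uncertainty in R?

(δτ/τ)² = (1·δR/R)² + (1·δC/C)²
  R term: (1×0.0580)² = 0.00337
  C term: (1×0.0469)² = 0.00220
Total = 0.00557. Share from R = 0.00337/0.00557 = 0.605.

60.5%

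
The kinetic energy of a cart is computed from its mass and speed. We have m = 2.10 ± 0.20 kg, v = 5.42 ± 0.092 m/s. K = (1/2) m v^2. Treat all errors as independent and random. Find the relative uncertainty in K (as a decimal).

0.101

Relative error in a monomial: (δK/K)² = Σ (nᵢ · δxᵢ/xᵢ)².
  (1·δm/m)² = (1×0.0952)² = 0.00907;  (2·δv/v)² = (2×0.0170)² = 0.00115
δK/K = √(0.0102) = 0.101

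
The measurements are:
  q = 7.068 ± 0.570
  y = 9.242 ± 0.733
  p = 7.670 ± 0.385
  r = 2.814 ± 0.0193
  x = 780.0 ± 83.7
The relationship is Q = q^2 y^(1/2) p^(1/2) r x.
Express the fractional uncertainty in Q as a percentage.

19.9%

Relative error in a monomial: (δQ/Q)² = Σ (nᵢ · δxᵢ/xᵢ)².
  (2·δq/q)² = (2×0.0806)² = 0.0260;  (½·δy/y)² = (0.5×0.0793)² = 0.00157;  (½·δp/p)² = (0.5×0.0502)² = 0.000630;  (1·δr/r)² = (1×0.00686)² = 4.7e-05;  (1·δx/x)² = (1×0.107)² = 0.0115
δQ/Q = √(0.0398) = 0.199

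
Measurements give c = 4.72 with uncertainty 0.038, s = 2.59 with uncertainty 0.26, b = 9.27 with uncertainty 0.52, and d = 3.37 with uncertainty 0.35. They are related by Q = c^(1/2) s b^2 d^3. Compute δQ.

Each factor contributes (exponent × relative error)² to (δQ/Q)²:
  (½·δc/c)² = (0.5×0.00805)² = 1.62e-05;  (1·δs/s)² = (1×0.100)² = 0.0101;  (2·δb/b)² = (2×0.0561)² = 0.0126;  (3·δd/d)² = (3×0.104)² = 0.0971
δQ/Q = √(0.120) = 0.346
Q = 18500, so δQ = 0.346 × 18500 = 6400.

6400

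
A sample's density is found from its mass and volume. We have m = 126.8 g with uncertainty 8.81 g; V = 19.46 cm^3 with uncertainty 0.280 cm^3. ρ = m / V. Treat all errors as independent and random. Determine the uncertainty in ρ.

0.462 g/cm^3

Each factor contributes (exponent × relative error)² to (δρ/ρ)²:
  (1·δm/m)² = (1×0.0695)² = 0.00483;  (-1·δV/V)² = (-1×0.0144)² = 0.000207
δρ/ρ = √(0.00503) = 0.0710
ρ = 6.516 g/cm^3, so δρ = 0.0710 × 6.516 = 0.462 g/cm^3.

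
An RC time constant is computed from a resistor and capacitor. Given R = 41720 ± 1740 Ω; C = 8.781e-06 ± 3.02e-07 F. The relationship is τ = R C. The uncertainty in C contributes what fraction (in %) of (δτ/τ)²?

(δτ/τ)² = (1·δR/R)² + (1·δC/C)²
  R term: (1×0.0417)² = 0.00174
  C term: (1×0.0344)² = 0.00118
Total = 0.00292. Share from C = 0.00118/0.00292 = 0.405.

40.5%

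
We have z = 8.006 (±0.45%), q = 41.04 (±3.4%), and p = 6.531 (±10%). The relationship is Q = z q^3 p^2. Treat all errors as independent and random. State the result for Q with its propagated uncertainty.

Since Q is a product/quotient, work with relative uncertainties:
  (1·δz/z)² = (1×0.00450)² = 2.03e-05;  (3·δq/q)² = (3×0.0340)² = 0.0104;  (2·δp/p)² = (2×0.100)² = 0.0400
δQ/Q = √(0.0504) = 0.225
Q = 2.36e+07, so δQ = 0.225 × 2.36e+07 = 5.3e+06.

(2.360 ± 0.530) × 10^7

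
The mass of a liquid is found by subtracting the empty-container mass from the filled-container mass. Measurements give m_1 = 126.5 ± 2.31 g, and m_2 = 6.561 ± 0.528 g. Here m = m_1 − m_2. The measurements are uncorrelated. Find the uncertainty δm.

m is a linear combination, so absolute uncertainties add in quadrature:
  (δm_1)² = 5.34;  (δm_2)² = 0.279
δm = √(5.61) = 2.37 g

2.37 g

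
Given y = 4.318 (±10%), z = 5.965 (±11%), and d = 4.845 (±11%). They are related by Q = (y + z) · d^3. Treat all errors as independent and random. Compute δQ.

Let u = y + z = 10.28. δu = √(δy² + δz²) = √(0.186 + 0.431) = 0.785, so δu/u = 0.0764.
Q is then a monomial in u, d:
δQ/Q = √((δu/u)² + (3·δd/d)²) = √(0.00583 + 0.109) = 0.339
Q = 1170, so δQ = 0.339 × 1170 = 396.

396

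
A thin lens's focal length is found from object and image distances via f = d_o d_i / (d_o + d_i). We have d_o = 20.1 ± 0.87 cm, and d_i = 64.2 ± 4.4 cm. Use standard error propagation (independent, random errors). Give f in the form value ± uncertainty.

∂f/∂d_o = (d_i/(d_o+d_i))² = 0.580;  ∂f/∂d_i = (d_o/(d_o+d_i))² = 0.0569
δf = √((∂f/∂d_o · δd_o)² + (∂f/∂d_i · δd_i)²) = √(0.255 + 0.0626) = 0.563 cm
f = 15.3 cm.

15.3 ± 0.563 cm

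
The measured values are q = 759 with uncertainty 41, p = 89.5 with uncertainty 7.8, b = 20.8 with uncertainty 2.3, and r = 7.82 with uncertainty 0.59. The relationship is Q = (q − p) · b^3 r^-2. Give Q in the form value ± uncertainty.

98500 ± 36400

Let u = q − p = 670. δu = √(δq² + δp²) = √(1680 + 60.8) = 41.7, so δu/u = 0.0623.
Q is then a monomial in u, b, r:
δQ/Q = √((δu/u)² + (3·δb/b)² + (-2·δr/r)²) = √(0.00389 + 0.110 + 0.0228) = 0.370
Q = 98500, so δQ = 0.370 × 98500 = 36400.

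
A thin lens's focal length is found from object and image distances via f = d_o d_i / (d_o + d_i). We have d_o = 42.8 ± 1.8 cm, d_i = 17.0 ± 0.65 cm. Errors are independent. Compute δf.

∂f/∂d_o = (d_i/(d_o+d_i))² = 0.0808;  ∂f/∂d_i = (d_o/(d_o+d_i))² = 0.512
δf = √((∂f/∂d_o · δd_o)² + (∂f/∂d_i · δd_i)²) = √(0.0212 + 0.111) = 0.363 cm

0.363 cm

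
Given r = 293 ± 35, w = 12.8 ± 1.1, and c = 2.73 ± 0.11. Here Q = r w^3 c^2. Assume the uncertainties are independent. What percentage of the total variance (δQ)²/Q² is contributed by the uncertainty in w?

76.2%

(δQ/Q)² = (1·δr/r)² + (3·δw/w)² + (2·δc/c)²
  r term: (1×0.119)² = 0.0143
  w term: (3×0.0859)² = 0.0665
  c term: (2×0.0403)² = 0.00649
Total = 0.0872. Share from w = 0.0665/0.0872 = 0.762.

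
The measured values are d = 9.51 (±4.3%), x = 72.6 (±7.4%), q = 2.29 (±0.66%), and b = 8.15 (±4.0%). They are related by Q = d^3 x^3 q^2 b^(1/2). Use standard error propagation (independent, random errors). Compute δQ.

Each factor contributes (exponent × relative error)² to (δQ/Q)²:
  (3·δd/d)² = (3×0.0430)² = 0.0166;  (3·δx/x)² = (3×0.0740)² = 0.0493;  (2·δq/q)² = (2×0.00660)² = 0.000174;  (½·δb/b)² = (0.5×0.0400)² = 0.000400
δQ/Q = √(0.0665) = 0.258
Q = 4.93e+09, so δQ = 0.258 × 4.93e+09 = 1.27e+09.

1.27e+09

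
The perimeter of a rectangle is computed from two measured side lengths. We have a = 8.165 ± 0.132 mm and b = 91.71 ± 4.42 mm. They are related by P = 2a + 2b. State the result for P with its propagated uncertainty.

Absolute uncertainties add in quadrature for a linear combination:
  (2·δa)² = 0.0697;  (2·δb)² = 78.1
δP = √(78.2) = 8.84 mm
P = 199.8 mm.

199.8 ± 8.84 mm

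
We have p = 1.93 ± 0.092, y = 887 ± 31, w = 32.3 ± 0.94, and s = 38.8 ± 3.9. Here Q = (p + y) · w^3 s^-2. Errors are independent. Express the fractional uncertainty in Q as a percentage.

Let u = p + y = 889. δu = √(δp² + δy²) = √(0.00846 + 961) = 31.0, so δu/u = 0.0349.
Q is then a monomial in u, w, s:
δQ/Q = √((δu/u)² + (3·δw/w)² + (-2·δs/s)²) = √(0.00122 + 0.00762 + 0.0404) = 0.222

22.2%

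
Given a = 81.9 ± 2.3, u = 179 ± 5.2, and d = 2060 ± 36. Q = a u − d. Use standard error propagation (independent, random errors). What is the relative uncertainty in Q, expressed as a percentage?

Let p = a·u = 14700. δp/p = √((1·δa/a)² + (1·δu/u)²) = √(0.000789 + 0.000844) = 0.0404, so δp = 592.
Q = p − d: δQ = √(δp² + δd²) = √(3.51e+05 + 1300) = 593
Q = 12600, so δQ/Q = 593/12600 = 0.0471.

4.71%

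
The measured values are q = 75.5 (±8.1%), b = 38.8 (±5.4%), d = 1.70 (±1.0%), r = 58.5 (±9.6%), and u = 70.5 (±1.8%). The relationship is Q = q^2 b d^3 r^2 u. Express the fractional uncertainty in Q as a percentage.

For a monomial Q ∝ q^2, b, d^3, r^2, u, fractional errors add in quadrature:
  (2·δq/q)² = (2×0.0810)² = 0.0262;  (1·δb/b)² = (1×0.0540)² = 0.00292;  (3·δd/d)² = (3×0.0100)² = 0.000900;  (2·δr/r)² = (2×0.0960)² = 0.0369;  (1·δu/u)² = (1×0.0180)² = 0.000324
δQ/Q = √(0.0672) = 0.259

25.9%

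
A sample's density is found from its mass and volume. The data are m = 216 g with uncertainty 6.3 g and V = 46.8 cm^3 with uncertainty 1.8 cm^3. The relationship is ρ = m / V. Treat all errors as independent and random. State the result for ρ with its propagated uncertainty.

4.62 ± 0.223 g/cm^3

Products/powers → add relative errors in quadrature, weighted by exponent:
  (1·δm/m)² = (1×0.0292)² = 0.000851;  (-1·δV/V)² = (-1×0.0385)² = 0.00148
δρ/ρ = √(0.00233) = 0.0483
ρ = 4.62 g/cm^3, so δρ = 0.0483 × 4.62 = 0.223 g/cm^3.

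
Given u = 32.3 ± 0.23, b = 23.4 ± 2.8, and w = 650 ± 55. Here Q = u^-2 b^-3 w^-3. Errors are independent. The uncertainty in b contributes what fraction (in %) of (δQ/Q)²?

66.6%

(δQ/Q)² = (-2·δu/u)² + (-3·δb/b)² + (-3·δw/w)²
  u term: (-2×0.00712)² = 0.000203
  b term: (-3×0.120)² = 0.129
  w term: (-3×0.0846)² = 0.0644
Total = 0.194. Share from b = 0.129/0.194 = 0.666.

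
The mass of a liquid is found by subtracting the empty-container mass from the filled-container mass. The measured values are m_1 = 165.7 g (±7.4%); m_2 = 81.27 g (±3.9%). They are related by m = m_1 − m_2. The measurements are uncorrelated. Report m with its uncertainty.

Each term contributes (cᵢ δxᵢ)² to (δm)²:
  (δm_1)² = 150;  (δm_2)² = 10.0
δm = √(160) = 12.7 g
m = 84.43 g.

84.43 ± 12.7 g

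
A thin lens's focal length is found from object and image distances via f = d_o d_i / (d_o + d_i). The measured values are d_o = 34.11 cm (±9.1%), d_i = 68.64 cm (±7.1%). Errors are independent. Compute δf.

∂f/∂d_o = (d_i/(d_o+d_i))² = 0.446;  ∂f/∂d_i = (d_o/(d_o+d_i))² = 0.110
δf = √((∂f/∂d_o · δd_o)² + (∂f/∂d_i · δd_i)²) = √(1.92 + 0.288) = 1.49 cm

1.49 cm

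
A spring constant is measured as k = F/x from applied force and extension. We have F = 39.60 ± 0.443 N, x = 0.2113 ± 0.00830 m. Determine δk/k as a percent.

k is a product of powers, so relative uncertainties combine in quadrature:
  (1·δF/F)² = (1×0.0112)² = 0.000125;  (-1·δx/x)² = (-1×0.0393)² = 0.00154
δk/k = √(0.00167) = 0.0408

4.08%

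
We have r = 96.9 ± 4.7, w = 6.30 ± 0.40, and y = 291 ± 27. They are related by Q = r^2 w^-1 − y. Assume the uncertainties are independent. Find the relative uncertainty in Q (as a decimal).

0.146

Let p = r^2·w^-1 = 1490. δp/p = √((2·δr/r)² + (-1·δw/w)²) = √(0.00941 + 0.00403) = 0.116, so δp = 173.
Q = p − y: δQ = √(δp² + δy²) = √(29900 + 729) = 175
Q = 1200, so δQ/Q = 175/1200 = 0.146.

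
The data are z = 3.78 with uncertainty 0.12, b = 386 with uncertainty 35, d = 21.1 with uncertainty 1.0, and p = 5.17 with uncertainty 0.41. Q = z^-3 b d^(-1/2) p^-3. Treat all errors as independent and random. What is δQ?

For a monomial Q ∝ z^-3, b, d^(-1/2), p^-3, fractional errors add in quadrature:
  (-3·δz/z)² = (-3×0.0317)² = 0.00907;  (1·δb/b)² = (1×0.0907)² = 0.00822;  (−½·δd/d)² = (-0.5×0.0474)² = 0.000562;  (-3·δp/p)² = (-3×0.0793)² = 0.0566
δQ/Q = √(0.0745) = 0.273
Q = 0.0113, so δQ = 0.273 × 0.0113 = 0.00307.

0.00307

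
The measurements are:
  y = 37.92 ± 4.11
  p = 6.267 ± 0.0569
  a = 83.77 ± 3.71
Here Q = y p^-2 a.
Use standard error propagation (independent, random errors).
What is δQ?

9.58

For a monomial Q ∝ y, p^-2, a, fractional errors add in quadrature:
  (1·δy/y)² = (1×0.108)² = 0.0117;  (-2·δp/p)² = (-2×0.00908)² = 0.000330;  (1·δa/a)² = (1×0.0443)² = 0.00196
δQ/Q = √(0.0140) = 0.118
Q = 80.88, so δQ = 0.118 × 80.88 = 9.58.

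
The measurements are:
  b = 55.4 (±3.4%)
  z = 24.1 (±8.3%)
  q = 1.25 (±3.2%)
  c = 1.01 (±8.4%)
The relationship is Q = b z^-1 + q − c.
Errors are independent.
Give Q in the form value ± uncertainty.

Let p = b·z^-1 = 2.30. δp/p = √((1·δb/b)² + (-1·δz/z)²) = √(0.00116 + 0.00689) = 0.0897, so δp = 0.206.
Q = p + q − c: δQ = √(δp² + δq² + δc²) = √(0.0425 + 0.00160 + 0.00720) = 0.227
Q = 2.54.

2.54 ± 0.227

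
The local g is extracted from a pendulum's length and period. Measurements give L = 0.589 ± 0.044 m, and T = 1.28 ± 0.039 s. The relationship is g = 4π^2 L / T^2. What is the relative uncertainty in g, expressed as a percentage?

9.64%

Products/powers → add relative errors in quadrature, weighted by exponent:
  (1·δL/L)² = (1×0.0747)² = 0.00558;  (-2·δT/T)² = (-2×0.0305)² = 0.00371
δg/g = √(0.00929) = 0.0964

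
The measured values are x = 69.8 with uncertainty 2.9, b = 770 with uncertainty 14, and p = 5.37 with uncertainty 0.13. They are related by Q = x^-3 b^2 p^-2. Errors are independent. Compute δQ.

0.00838

Each factor contributes (exponent × relative error)² to (δQ/Q)²:
  (-3·δx/x)² = (-3×0.0415)² = 0.0155;  (2·δb/b)² = (2×0.0182)² = 0.00132;  (-2·δp/p)² = (-2×0.0242)² = 0.00234
δQ/Q = √(0.0192) = 0.139
Q = 0.0605, so δQ = 0.139 × 0.0605 = 0.00838.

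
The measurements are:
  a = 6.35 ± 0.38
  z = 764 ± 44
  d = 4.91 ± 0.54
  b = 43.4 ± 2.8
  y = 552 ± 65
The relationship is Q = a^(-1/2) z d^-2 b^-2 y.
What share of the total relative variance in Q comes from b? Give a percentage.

20.0%

(δQ/Q)² = (−½·δa/a)² + (1·δz/z)² + (-2·δd/d)² + (-2·δb/b)² + (1·δy/y)²
  a term: (-0.5×0.0598)² = 0.000895
  z term: (1×0.0576)² = 0.00332
  d term: (-2×0.110)² = 0.0484
  b term: (-2×0.0645)² = 0.0166
  y term: (1×0.118)² = 0.0139
Total = 0.0831. Share from b = 0.0166/0.0831 = 0.200.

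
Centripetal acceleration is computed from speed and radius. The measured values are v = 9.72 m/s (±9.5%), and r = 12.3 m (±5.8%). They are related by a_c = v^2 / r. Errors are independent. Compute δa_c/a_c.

Since a_c is a product/quotient, work with relative uncertainties:
  (2·δv/v)² = (2×0.0950)² = 0.0361;  (-1·δr/r)² = (-1×0.0580)² = 0.00336
δa_c/a_c = √(0.0395) = 0.199

0.199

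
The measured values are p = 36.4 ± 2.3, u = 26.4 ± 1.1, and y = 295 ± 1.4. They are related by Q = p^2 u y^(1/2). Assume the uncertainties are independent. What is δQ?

Relative error in a monomial: (δQ/Q)² = Σ (nᵢ · δxᵢ/xᵢ)².
  (2·δp/p)² = (2×0.0632)² = 0.0160;  (1·δu/u)² = (1×0.0417)² = 0.00174;  (½·δy/y)² = (0.5×0.00475)² = 5.63e-06
δQ/Q = √(0.0177) = 0.133
Q = 6.01e+05, so δQ = 0.133 × 6.01e+05 = 80000.

80000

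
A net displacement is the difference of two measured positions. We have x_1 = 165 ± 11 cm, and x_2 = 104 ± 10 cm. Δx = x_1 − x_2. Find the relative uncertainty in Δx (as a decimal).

Absolute uncertainties add in quadrature for a linear combination:
  (δx_1)² = 121;  (δx_2)² = 100
δΔx = √(221) = 14.9 cm
Δx = 61.0 cm, so δΔx/Δx = 14.9/61.0 = 0.244.

0.244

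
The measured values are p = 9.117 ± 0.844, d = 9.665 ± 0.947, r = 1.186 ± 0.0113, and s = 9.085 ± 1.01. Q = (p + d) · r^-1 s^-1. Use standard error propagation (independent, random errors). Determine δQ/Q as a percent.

Let u = p + d = 18.78. δu = √(δp² + δd²) = √(0.712 + 0.897) = 1.27, so δu/u = 0.0675.
Q is then a monomial in u, r, s:
δQ/Q = √((δu/u)² + (-1·δr/r)² + (-1·δs/s)²) = √(0.00456 + 9.08e-05 + 0.0124) = 0.130

13.0%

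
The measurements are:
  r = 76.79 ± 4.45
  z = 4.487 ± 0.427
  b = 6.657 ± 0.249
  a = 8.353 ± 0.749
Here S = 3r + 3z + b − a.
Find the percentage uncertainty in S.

5.55%

S is a linear combination, so absolute uncertainties add in quadrature:
  (3·δr)² = 178;  (3·δz)² = 1.64;  (δb)² = 0.0620;  (δa)² = 0.561
δS = √(180) = 13.4
S = 242.1, so δS/S = 13.4/242.1 = 0.0555.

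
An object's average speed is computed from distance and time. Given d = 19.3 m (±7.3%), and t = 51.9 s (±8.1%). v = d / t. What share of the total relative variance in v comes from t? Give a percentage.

(δv/v)² = (1·δd/d)² + (-1·δt/t)²
  d term: (1×0.0730)² = 0.00533
  t term: (-1×0.0810)² = 0.00656
Total = 0.0119. Share from t = 0.00656/0.0119 = 0.552.

55.2%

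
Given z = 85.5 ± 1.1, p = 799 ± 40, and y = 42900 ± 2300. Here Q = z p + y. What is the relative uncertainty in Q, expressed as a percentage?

Let w = z·p = 68300. δw/w = √((1·δz/z)² + (1·δp/p)²) = √(0.000166 + 0.00251) = 0.0517, so δw = 3530.
Q = w + y: δQ = √(δw² + δy²) = √(1.25e+07 + 5.29e+06) = 4210
Q = 1.11e+05, so δQ/Q = 4210/1.11e+05 = 0.0379.

3.79%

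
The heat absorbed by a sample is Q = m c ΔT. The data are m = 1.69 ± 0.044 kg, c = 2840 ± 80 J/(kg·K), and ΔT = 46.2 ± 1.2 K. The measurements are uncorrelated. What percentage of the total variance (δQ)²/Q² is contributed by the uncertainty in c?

37.0%

(δQ/Q)² = (1·δm/m)² + (1·δc/c)² + (1·δΔT/ΔT)²
  m term: (1×0.0260)² = 0.000678
  c term: (1×0.0282)² = 0.000793
  ΔT term: (1×0.0260)² = 0.000675
Total = 0.00215. Share from c = 0.000793/0.00215 = 0.370.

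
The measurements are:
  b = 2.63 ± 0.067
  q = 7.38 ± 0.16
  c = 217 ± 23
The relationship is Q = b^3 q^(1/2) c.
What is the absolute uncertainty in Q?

1410

Relative error in a monomial: (δQ/Q)² = Σ (nᵢ · δxᵢ/xᵢ)².
  (3·δb/b)² = (3×0.0255)² = 0.00584;  (½·δq/q)² = (0.5×0.0217)² = 0.000118;  (1·δc/c)² = (1×0.106)² = 0.0112
δQ/Q = √(0.0172) = 0.131
Q = 10700, so δQ = 0.131 × 10700 = 1410.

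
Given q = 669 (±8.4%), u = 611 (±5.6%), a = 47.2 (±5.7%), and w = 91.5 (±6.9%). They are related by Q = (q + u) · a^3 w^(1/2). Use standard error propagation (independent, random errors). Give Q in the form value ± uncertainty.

Let h = q + u = 1280. δh = √(δq² + δu²) = √(3160 + 1170) = 65.8, so δh/h = 0.0514.
Q is then a monomial in h, a, w:
δQ/Q = √((δh/h)² + (3·δa/a)² + (½·δw/w)²) = √(0.00264 + 0.0292 + 0.00119) = 0.182
Q = 1.29e+09, so δQ = 0.182 × 1.29e+09 = 2.34e+08.

(1.29 ± 0.234) × 10^9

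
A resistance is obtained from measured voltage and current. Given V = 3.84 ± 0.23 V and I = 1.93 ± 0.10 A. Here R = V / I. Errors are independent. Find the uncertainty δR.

Each factor contributes (exponent × relative error)² to (δR/R)²:
  (1·δV/V)² = (1×0.0599)² = 0.00359;  (-1·δI/I)² = (-1×0.0518)² = 0.00268
δR/R = √(0.00627) = 0.0792
R = 1.99 Ω, so δR = 0.0792 × 1.99 = 0.158 Ω.

0.158 Ω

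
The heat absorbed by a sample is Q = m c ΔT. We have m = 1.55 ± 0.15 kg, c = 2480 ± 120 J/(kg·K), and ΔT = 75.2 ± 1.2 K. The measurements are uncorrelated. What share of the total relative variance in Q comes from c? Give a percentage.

(δQ/Q)² = (1·δm/m)² + (1·δc/c)² + (1·δΔT/ΔT)²
  m term: (1×0.0968)² = 0.00937
  c term: (1×0.0484)² = 0.00234
  ΔT term: (1×0.0160)² = 0.000255
Total = 0.0120. Share from c = 0.00234/0.0120 = 0.196.

19.6%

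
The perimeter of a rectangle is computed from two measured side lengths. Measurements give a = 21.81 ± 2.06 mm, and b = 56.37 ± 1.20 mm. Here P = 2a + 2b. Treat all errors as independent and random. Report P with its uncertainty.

P is a linear combination, so absolute uncertainties add in quadrature:
  (2·δa)² = 17.0;  (2·δb)² = 5.76
δP = √(22.7) = 4.77 mm
P = 156.4 mm.

156.4 ± 4.77 mm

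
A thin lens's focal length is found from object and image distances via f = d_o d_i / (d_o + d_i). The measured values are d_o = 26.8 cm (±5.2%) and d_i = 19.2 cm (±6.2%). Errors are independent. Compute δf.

0.471 cm

∂f/∂d_o = (d_i/(d_o+d_i))² = 0.174;  ∂f/∂d_i = (d_o/(d_o+d_i))² = 0.339
δf = √((∂f/∂d_o · δd_o)² + (∂f/∂d_i · δd_i)²) = √(0.0589 + 0.163) = 0.471 cm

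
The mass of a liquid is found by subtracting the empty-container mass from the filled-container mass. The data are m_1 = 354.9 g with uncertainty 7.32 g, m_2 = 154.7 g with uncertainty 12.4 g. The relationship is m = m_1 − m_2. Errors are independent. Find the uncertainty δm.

14.4 g

For a sum/difference, combine absolute errors in quadrature:
  (δm_1)² = 53.6;  (δm_2)² = 154
δm = √(207) = 14.4 g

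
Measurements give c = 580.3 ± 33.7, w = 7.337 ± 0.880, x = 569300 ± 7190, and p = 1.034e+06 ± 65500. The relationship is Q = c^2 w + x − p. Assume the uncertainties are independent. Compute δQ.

Let h = c^2·w = 2.471e+06. δh/h = √((2·δc/c)² + (1·δw/w)²) = √(0.0135 + 0.0144) = 0.167, so δh = 4.13e+05.
Q = h + x − p: δQ = √(δh² + δx² + δp²) = √(1.7e+11 + 5.17e+07 + 4.29e+09) = 4.18e+05

4.18e+05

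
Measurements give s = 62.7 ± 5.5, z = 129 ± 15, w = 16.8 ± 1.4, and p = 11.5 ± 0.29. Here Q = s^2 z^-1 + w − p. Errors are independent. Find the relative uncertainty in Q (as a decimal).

Let h = s^2·z^-1 = 30.5. δh/h = √((2·δs/s)² + (-1·δz/z)²) = √(0.0308 + 0.0135) = 0.210, so δh = 6.41.
Q = h + w − p: δQ = √(δh² + δw² + δp²) = √(41.1 + 1.96 + 0.0841) = 6.57
Q = 35.8, so δQ/Q = 6.57/35.8 = 0.184.

0.184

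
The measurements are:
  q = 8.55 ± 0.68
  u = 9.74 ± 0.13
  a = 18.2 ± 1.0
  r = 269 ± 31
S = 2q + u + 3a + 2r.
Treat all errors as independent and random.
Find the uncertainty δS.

62.1

For a sum/difference, combine absolute errors in quadrature:
  (2·δq)² = 1.85;  (δu)² = 0.0169;  (3·δa)² = 9.00;  (2·δr)² = 3840
δS = √(3850) = 62.1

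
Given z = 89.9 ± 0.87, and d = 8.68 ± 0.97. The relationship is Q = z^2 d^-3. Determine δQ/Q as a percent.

33.6%

For a monomial Q ∝ z^2, d^-3, fractional errors add in quadrature:
  (2·δz/z)² = (2×0.00968)² = 0.000375;  (-3·δd/d)² = (-3×0.112)² = 0.112
δQ/Q = √(0.113) = 0.336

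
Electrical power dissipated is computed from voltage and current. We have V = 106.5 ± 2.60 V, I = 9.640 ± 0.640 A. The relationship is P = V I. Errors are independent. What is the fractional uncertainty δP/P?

P is a product of powers, so relative uncertainties combine in quadrature:
  (1·δV/V)² = (1×0.0244)² = 0.000596;  (1·δI/I)² = (1×0.0664)² = 0.00441
δP/P = √(0.00500) = 0.0707

0.0707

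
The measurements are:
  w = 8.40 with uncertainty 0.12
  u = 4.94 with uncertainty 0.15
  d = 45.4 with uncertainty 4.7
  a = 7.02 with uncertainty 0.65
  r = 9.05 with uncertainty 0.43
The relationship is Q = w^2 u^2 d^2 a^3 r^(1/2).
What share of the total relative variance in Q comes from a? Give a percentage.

(δQ/Q)² = (2·δw/w)² + (2·δu/u)² + (2·δd/d)² + (3·δa/a)² + (½·δr/r)²
  w term: (2×0.0143)² = 0.000816
  u term: (2×0.0304)² = 0.00369
  d term: (2×0.104)² = 0.0429
  a term: (3×0.0926)² = 0.0772
  r term: (0.5×0.0475)² = 0.000564
Total = 0.125. Share from a = 0.0772/0.125 = 0.617.

61.7%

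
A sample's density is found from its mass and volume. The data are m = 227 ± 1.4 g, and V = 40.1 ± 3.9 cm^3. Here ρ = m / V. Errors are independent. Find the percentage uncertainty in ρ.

Relative error in a monomial: (δρ/ρ)² = Σ (nᵢ · δxᵢ/xᵢ)².
  (1·δm/m)² = (1×0.00617)² = 3.8e-05;  (-1·δV/V)² = (-1×0.0973)² = 0.00946
δρ/ρ = √(0.00950) = 0.0975

9.75%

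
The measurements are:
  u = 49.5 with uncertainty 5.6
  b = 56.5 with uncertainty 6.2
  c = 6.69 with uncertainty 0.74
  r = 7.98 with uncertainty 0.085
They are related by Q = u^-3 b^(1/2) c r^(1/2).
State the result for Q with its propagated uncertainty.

0.00117 ± 0.000423

Each factor contributes (exponent × relative error)² to (δQ/Q)²:
  (-3·δu/u)² = (-3×0.113)² = 0.115;  (½·δb/b)² = (0.5×0.110)² = 0.00301;  (1·δc/c)² = (1×0.111)² = 0.0122;  (½·δr/r)² = (0.5×0.0107)² = 2.84e-05
δQ/Q = √(0.130) = 0.361
Q = 0.00117, so δQ = 0.361 × 0.00117 = 0.000423.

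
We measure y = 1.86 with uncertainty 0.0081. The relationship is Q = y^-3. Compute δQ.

Q ∝ y^-3, so δQ/Q = |-3| · δy/y = 3 × 0.00435 = 0.0131.
Q = 0.155, so δQ = 0.0131 × 0.155 = 0.00203.

0.00203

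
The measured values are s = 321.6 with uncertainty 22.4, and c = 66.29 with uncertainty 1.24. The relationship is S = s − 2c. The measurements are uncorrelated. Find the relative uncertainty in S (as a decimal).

0.119

Sums and differences: (δS)² = Σ (cᵢ δxᵢ)².
  (δs)² = 502;  (2·δc)² = 6.15
δS = √(508) = 22.5
S = 189.0, so δS/S = 22.5/189.0 = 0.119.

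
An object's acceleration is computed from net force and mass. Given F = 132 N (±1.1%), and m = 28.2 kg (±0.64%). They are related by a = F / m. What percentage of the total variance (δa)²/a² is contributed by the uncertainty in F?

74.7%

(δa/a)² = (1·δF/F)² + (-1·δm/m)²
  F term: (1×0.0110)² = 0.000121
  m term: (-1×0.00640)² = 4.1e-05
Total = 0.000162. Share from F = 0.000121/0.000162 = 0.747.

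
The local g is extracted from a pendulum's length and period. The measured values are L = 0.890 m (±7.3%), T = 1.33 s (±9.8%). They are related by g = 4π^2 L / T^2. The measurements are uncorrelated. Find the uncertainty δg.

4.15 m/s^2

For a monomial g ∝ L, T^-2, fractional errors add in quadrature:
  (1·δL/L)² = (1×0.0730)² = 0.00533;  (-2·δT/T)² = (-2×0.0980)² = 0.0384
δg/g = √(0.0437) = 0.209
g = 19.9 m/s^2, so δg = 0.209 × 19.9 = 4.15 m/s^2.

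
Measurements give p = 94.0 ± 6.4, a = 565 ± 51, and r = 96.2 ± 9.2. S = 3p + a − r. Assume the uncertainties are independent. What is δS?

55.3

For a sum/difference, combine absolute errors in quadrature:
  (3·δp)² = 369;  (δa)² = 2600;  (δr)² = 84.6
δS = √(3050) = 55.3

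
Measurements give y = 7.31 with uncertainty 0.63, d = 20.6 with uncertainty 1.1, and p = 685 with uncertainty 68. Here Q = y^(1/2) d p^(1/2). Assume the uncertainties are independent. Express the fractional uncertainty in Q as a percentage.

8.47%

For a monomial Q ∝ y^(1/2), d, p^(1/2), fractional errors add in quadrature:
  (½·δy/y)² = (0.5×0.0862)² = 0.00186;  (1·δd/d)² = (1×0.0534)² = 0.00285;  (½·δp/p)² = (0.5×0.0993)² = 0.00246
δQ/Q = √(0.00717) = 0.0847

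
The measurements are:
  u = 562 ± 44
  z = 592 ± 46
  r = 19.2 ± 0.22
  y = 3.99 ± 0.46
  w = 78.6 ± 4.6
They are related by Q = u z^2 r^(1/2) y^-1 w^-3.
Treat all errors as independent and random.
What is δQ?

122

Since Q is a product/quotient, work with relative uncertainties:
  (1·δu/u)² = (1×0.0783)² = 0.00613;  (2·δz/z)² = (2×0.0777)² = 0.0242;  (½·δr/r)² = (0.5×0.0115)² = 3.28e-05;  (-1·δy/y)² = (-1×0.115)² = 0.0133;  (-3·δw/w)² = (-3×0.0585)² = 0.0308
δQ/Q = √(0.0744) = 0.273
Q = 445, so δQ = 0.273 × 445 = 122.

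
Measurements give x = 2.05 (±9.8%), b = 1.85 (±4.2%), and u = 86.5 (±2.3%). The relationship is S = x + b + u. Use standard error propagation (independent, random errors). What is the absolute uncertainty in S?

2.00

Each term contributes (cᵢ δxᵢ)² to (δS)²:
  (δx)² = 0.0404;  (δb)² = 0.00604;  (δu)² = 3.96
δS = √(4.00) = 2.00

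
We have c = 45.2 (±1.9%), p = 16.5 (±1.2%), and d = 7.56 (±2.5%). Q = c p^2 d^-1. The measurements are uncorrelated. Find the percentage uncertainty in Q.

For a monomial Q ∝ c, p^2, d^-1, fractional errors add in quadrature:
  (1·δc/c)² = (1×0.0190)² = 0.000361;  (2·δp/p)² = (2×0.0120)² = 0.000576;  (-1·δd/d)² = (-1×0.0250)² = 0.000625
δQ/Q = √(0.00156) = 0.0395

3.95%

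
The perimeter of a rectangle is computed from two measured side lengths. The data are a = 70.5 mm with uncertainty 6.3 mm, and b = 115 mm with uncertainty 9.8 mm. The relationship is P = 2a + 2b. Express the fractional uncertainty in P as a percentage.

6.28%

For a sum/difference, combine absolute errors in quadrature:
  (2·δa)² = 159;  (2·δb)² = 384
δP = √(543) = 23.3 mm
P = 371 mm, so δP/P = 23.3/371 = 0.0628.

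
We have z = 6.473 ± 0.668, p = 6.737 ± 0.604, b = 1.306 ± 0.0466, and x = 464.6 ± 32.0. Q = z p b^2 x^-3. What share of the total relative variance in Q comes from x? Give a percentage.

64.2%

(δQ/Q)² = (1·δz/z)² + (1·δp/p)² + (2·δb/b)² + (-3·δx/x)²
  z term: (1×0.103)² = 0.0106
  p term: (1×0.0897)² = 0.00804
  b term: (2×0.0357)² = 0.00509
  x term: (-3×0.0689)² = 0.0427
Total = 0.0665. Share from x = 0.0427/0.0665 = 0.642.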